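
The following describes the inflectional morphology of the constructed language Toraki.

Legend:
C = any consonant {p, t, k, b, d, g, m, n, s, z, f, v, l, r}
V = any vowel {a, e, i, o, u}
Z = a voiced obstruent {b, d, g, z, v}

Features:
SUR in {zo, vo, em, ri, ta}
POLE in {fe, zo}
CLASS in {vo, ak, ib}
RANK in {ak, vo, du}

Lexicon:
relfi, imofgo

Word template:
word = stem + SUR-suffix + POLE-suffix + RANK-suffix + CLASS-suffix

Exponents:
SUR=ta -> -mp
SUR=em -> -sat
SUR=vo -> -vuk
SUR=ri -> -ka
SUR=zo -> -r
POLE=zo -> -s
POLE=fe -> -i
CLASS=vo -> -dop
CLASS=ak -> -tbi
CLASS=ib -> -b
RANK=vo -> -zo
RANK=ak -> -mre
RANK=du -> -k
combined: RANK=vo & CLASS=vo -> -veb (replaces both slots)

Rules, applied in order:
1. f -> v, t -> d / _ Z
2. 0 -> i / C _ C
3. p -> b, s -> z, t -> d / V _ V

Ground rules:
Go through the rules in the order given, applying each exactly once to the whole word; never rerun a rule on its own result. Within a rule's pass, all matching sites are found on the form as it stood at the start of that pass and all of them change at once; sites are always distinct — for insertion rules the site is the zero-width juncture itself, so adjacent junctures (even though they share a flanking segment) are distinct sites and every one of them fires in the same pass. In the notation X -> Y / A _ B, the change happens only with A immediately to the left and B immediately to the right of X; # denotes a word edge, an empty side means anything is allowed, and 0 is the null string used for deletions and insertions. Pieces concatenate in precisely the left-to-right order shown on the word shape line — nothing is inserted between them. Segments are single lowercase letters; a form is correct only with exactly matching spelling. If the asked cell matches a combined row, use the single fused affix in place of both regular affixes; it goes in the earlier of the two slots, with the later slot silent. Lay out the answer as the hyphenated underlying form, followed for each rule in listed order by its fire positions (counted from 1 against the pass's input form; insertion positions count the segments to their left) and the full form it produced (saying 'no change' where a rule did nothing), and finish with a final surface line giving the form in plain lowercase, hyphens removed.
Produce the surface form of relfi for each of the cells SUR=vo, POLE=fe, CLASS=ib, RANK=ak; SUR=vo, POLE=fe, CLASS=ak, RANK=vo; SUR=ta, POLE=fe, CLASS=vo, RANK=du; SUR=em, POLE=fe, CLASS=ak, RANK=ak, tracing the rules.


cell SUR=vo, POLE=fe, CLASS=ib, RANK=ak:
underlying: relfi-vuk-i-mre-b
1. f -> v, t -> d / _ Z: no change
2. 0 -> i / C _ C: inserts after position(s) 3, 10: relifivukimireb
3. p -> b, s -> z, t -> d / V _ V: no change
surface: relifivukimireb

cell SUR=vo, POLE=fe, CLASS=ak, RANK=vo:
underlying: relfi-vuk-i-zo-tbi
1. f -> v, t -> d / _ Z: fires at position(s) 12: relfivukizodbi
2. 0 -> i / C _ C: inserts after position(s) 3, 12: relifivukizodibi
3. p -> b, s -> z, t -> d / V _ V: no change
surface: relifivukizodibi

cell SUR=ta, POLE=fe, CLASS=vo, RANK=du:
underlying: relfi-mp-i-k-dop
1. f -> v, t -> d / _ Z: no change
2. 0 -> i / C _ C: inserts after position(s) 3, 6, 9: relifimipikidop
3. p -> b, s -> z, t -> d / V _ V: fires at position(s) 9: relifimibikidop
surface: relifimibikidop

cell SUR=em, POLE=fe, CLASS=ak, RANK=ak:
underlying: relfi-sat-i-mre-tbi
1. f -> v, t -> d / _ Z: fires at position(s) 13: relfisatimredbi
2. 0 -> i / C _ C: inserts after position(s) 3, 10, 13: relifisatimiredibi
3. p -> b, s -> z, t -> d / V _ V: fires at position(s) 7, 9: relifizadimiredibi
surface: relifizadimiredibi


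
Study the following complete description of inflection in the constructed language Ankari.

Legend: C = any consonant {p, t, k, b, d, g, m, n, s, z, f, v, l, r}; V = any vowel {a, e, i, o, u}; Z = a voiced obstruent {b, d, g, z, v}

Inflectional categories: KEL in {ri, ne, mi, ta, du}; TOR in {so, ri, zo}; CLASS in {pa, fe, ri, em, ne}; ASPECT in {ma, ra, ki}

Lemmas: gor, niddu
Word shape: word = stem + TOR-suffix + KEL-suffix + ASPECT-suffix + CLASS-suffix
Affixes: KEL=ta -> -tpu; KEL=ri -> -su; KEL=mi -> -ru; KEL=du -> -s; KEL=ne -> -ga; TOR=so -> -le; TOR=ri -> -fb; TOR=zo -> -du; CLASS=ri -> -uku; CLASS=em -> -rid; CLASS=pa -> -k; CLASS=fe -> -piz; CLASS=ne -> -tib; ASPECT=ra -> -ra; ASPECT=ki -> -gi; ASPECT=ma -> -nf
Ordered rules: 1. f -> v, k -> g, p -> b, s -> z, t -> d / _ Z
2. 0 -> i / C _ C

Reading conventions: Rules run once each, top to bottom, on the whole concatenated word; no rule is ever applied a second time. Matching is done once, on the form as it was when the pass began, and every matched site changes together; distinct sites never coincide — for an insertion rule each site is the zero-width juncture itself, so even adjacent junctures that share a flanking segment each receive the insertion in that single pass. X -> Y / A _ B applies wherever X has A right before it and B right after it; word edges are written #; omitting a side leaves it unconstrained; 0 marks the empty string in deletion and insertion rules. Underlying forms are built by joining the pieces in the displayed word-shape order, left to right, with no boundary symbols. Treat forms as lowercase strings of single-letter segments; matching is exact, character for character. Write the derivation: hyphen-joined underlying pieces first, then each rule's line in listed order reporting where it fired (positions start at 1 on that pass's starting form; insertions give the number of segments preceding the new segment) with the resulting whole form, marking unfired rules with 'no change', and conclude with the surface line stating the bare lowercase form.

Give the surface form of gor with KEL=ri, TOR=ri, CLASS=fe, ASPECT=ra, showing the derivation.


underlying: gor-fb-su-ra-piz
1. f -> v, k -> g, p -> b, s -> z, t -> d / _ Z: fires at position(s) 4: gorvbsurapiz
2. 0 -> i / C _ C: inserts after position(s) 3, 4, 5: gorivibisurapiz
surface: gorivibisurapiz


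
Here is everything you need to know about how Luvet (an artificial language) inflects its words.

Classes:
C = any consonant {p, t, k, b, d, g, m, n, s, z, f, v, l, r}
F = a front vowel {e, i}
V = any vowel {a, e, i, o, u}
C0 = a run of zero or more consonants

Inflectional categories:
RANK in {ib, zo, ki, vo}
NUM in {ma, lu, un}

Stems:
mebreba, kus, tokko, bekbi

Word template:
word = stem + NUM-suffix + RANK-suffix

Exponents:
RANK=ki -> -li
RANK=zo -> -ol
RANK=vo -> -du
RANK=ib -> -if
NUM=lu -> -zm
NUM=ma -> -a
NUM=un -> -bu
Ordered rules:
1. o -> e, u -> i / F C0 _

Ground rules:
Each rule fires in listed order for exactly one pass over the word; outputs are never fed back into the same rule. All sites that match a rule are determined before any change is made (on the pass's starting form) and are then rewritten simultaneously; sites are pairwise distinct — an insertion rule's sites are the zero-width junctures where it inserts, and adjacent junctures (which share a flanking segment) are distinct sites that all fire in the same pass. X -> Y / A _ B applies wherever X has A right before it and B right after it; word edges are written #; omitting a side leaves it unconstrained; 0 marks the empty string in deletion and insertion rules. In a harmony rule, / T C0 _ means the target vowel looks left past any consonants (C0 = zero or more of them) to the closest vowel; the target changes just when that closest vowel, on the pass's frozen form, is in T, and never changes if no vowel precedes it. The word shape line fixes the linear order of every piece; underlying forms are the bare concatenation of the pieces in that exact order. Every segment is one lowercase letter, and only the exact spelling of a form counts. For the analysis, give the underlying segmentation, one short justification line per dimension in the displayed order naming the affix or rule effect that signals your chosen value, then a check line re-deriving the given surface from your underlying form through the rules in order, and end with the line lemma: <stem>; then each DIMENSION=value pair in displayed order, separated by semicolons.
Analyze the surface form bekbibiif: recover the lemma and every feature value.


underlying: bekbi-bu-if
RANK=ib - signalled by the affix -if
NUM=un - signalled by the affix -bu
check: bekbibuif -> bekbibiif
lemma: bekbi; RANK=ib; NUM=un


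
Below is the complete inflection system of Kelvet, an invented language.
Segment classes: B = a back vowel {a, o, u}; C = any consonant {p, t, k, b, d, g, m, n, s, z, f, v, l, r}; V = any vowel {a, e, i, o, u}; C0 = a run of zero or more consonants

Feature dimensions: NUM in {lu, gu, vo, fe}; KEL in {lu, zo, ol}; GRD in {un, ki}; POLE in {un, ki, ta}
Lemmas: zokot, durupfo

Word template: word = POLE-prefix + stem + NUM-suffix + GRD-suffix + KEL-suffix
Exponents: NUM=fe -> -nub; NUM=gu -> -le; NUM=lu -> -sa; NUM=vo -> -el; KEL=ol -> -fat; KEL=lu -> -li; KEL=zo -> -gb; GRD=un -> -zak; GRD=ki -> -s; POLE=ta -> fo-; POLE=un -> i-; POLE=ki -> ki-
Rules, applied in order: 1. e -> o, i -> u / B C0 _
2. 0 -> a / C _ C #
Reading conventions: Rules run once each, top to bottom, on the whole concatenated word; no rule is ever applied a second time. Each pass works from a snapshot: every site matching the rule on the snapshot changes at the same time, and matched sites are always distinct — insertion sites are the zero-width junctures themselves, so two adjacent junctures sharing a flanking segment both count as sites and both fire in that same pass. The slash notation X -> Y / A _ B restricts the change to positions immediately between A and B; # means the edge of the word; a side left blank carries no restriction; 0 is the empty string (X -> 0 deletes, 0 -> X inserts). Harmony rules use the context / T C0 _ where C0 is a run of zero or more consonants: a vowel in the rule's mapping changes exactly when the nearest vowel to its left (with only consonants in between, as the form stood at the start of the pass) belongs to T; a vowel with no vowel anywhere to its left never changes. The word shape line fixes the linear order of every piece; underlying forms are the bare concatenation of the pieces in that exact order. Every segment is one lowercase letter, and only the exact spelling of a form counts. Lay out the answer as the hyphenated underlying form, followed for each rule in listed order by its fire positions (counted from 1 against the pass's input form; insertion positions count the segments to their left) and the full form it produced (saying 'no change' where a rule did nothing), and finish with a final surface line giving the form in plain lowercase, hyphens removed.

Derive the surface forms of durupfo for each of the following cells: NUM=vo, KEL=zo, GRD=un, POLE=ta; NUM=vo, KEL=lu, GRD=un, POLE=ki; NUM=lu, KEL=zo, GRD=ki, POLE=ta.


cell NUM=vo, KEL=zo, GRD=un, POLE=ta:
underlying: fo-durupfo-el-zak-gb
1. e -> o, i -> u / B C0 _: fires at position(s) 10: fodurupfoolzakgb
2. 0 -> a / C _ C #: inserts after position(s) 15: fodurupfoolzakgab
surface: fodurupfoolzakgab

cell NUM=vo, KEL=lu, GRD=un, POLE=ki:
underlying: ki-durupfo-el-zak-li
1. e -> o, i -> u / B C0 _: fires at position(s) 10, 16: kidurupfoolzaklu
2. 0 -> a / C _ C #: no change
surface: kidurupfoolzaklu

cell NUM=lu, KEL=zo, GRD=ki, POLE=ta:
underlying: fo-durupfo-sa-s-gb
1. e -> o, i -> u / B C0 _: no change
2. 0 -> a / C _ C #: inserts after position(s) 13: fodurupfosasgab
surface: fodurupfosasgab


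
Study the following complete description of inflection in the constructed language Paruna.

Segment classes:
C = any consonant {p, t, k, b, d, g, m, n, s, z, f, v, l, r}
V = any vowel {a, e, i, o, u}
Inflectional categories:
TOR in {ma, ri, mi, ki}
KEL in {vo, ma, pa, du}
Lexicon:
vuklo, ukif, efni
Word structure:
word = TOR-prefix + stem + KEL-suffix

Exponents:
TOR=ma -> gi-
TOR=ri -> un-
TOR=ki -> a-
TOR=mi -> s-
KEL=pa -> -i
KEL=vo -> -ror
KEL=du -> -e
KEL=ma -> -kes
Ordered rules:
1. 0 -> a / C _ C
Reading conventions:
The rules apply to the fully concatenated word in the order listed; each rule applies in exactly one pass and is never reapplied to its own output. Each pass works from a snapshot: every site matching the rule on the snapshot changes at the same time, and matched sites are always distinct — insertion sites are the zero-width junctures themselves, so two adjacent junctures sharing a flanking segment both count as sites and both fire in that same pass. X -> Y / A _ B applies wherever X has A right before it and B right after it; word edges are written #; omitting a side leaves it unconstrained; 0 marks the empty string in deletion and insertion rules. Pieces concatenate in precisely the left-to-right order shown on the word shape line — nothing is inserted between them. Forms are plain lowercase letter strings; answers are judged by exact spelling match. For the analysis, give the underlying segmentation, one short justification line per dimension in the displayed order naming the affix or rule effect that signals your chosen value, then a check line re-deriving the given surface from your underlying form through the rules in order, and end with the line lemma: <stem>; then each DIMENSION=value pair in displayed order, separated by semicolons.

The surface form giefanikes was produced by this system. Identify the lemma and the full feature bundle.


underlying: gi-efni-kes
TOR=ma - signalled by the affix gi-
KEL=ma - signalled by the affix -kes
check: giefnikes -> giefanikes
lemma: efni; TOR=ma; KEL=ma


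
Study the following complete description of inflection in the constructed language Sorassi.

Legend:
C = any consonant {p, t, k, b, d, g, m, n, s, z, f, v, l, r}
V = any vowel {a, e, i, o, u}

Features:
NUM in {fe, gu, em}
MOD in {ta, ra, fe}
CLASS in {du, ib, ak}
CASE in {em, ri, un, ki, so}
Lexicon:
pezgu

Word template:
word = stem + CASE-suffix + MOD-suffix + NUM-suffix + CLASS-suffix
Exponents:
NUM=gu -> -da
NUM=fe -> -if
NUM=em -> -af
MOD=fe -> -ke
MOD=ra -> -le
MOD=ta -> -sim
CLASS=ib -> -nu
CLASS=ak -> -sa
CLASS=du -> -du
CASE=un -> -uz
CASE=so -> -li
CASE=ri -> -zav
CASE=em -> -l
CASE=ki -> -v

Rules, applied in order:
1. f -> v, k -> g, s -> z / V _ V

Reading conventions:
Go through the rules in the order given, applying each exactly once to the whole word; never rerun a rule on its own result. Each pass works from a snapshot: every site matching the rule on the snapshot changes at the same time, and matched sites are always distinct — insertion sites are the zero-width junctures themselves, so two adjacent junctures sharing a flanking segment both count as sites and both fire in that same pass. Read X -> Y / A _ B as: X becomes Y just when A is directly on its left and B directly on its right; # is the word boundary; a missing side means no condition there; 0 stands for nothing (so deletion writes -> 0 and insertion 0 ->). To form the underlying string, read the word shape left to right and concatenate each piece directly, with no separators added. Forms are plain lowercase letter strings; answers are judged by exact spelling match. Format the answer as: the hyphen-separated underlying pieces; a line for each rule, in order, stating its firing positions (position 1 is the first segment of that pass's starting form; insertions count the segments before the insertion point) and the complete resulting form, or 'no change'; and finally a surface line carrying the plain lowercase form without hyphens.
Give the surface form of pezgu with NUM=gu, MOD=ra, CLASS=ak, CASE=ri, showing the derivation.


underlying: pezgu-zav-le-da-sa
1. f -> v, k -> g, s -> z / V _ V: fires at position(s) 13: pezguzavledaza
surface: pezguzavledaza


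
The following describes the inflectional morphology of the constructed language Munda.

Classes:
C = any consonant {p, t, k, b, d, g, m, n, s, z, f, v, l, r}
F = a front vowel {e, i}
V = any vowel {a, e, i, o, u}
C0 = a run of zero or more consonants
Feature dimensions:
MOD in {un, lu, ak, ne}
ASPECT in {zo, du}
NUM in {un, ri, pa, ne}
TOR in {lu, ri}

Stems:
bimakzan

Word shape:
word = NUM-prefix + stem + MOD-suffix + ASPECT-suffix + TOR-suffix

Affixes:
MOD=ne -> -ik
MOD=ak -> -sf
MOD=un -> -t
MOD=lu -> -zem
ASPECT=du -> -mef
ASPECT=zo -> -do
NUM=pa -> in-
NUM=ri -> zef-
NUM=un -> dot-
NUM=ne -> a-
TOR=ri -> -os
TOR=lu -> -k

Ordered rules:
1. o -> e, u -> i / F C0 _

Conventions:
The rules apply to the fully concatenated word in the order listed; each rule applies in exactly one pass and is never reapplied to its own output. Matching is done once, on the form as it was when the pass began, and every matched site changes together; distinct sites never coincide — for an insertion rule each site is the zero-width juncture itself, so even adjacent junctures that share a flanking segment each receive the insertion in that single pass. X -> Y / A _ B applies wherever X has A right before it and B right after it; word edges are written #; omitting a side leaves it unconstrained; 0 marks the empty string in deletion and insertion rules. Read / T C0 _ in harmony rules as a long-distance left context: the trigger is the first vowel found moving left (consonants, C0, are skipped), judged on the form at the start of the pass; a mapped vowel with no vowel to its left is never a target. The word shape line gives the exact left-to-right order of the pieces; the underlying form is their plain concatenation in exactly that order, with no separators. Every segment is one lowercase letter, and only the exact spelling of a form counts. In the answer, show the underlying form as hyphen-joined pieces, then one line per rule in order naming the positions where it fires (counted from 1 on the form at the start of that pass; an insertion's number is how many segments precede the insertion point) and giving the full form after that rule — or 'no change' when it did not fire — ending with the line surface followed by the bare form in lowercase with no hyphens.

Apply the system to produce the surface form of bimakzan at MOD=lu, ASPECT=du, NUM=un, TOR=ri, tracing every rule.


underlying: dot-bimakzan-zem-mef-os
1. o -> e, u -> i / F C0 _: fires at position(s) 18: dotbimakzanzemmefes
surface: dotbimakzanzemmefes


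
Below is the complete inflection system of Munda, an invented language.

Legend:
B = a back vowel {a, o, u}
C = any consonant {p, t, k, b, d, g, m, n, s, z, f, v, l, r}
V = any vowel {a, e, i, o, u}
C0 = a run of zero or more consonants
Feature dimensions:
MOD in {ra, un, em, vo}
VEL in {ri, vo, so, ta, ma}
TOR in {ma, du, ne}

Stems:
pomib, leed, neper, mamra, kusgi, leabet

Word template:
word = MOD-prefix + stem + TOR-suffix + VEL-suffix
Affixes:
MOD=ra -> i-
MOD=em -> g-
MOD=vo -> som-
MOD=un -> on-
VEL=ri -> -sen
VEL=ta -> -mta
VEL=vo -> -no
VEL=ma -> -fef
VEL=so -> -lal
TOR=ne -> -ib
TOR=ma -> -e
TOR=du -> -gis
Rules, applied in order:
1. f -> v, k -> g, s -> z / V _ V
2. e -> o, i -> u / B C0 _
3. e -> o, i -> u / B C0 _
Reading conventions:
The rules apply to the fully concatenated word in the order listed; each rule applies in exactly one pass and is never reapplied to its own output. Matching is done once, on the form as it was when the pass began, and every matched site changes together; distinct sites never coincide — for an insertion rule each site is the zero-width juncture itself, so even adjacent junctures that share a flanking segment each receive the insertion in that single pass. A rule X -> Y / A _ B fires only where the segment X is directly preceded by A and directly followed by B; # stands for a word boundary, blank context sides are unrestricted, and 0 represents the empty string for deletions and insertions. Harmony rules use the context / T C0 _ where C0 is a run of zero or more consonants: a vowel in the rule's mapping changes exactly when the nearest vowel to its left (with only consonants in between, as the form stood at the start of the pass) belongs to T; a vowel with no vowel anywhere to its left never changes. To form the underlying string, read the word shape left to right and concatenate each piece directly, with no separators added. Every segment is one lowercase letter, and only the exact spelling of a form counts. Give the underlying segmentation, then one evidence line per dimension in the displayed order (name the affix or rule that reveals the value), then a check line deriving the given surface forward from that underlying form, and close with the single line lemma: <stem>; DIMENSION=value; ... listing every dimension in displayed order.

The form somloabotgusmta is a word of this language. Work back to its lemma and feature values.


underlying: som-leabet-gis-mta
MOD=vo - signalled by the affix som-
VEL=ta - signalled by the affix -mta
TOR=du - signalled by the affix -gis
check: somleabetgismta -> somleabetgismta -> somloabotgismta -> somloabotgusmta
lemma: leabet; MOD=vo; VEL=ta; TOR=du


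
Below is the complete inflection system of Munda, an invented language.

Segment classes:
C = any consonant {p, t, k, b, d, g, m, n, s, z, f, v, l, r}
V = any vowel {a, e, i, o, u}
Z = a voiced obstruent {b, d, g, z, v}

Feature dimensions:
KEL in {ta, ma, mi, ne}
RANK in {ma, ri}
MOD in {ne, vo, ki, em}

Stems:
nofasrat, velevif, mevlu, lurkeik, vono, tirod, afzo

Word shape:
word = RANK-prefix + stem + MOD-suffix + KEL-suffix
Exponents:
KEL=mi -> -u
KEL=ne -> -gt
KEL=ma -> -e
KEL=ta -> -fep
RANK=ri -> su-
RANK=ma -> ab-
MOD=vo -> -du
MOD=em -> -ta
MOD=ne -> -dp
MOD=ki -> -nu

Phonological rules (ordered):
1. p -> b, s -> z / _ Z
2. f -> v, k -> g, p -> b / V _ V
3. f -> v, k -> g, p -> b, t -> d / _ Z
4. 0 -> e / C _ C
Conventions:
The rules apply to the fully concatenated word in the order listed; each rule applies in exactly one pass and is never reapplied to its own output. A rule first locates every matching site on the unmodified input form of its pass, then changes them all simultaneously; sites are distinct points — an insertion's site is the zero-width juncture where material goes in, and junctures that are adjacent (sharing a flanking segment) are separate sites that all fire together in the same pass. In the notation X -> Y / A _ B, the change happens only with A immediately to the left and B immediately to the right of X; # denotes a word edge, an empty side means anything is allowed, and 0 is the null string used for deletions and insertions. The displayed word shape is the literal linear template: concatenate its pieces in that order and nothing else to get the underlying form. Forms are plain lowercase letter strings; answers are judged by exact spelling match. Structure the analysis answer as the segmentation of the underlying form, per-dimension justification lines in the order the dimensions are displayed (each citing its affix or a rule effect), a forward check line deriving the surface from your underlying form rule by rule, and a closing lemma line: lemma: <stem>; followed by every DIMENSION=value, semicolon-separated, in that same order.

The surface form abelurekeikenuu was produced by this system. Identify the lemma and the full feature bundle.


underlying: ab-lurkeik-nu-u
KEL=mi - signalled by the affix -u
RANK=ma - signalled by the affix ab-
MOD=ki - signalled by the affix -nu
check: ablurkeiknuu -> ablurkeiknuu -> ablurkeiknuu -> ablurkeiknuu -> abelurekeikenuu
lemma: lurkeik; KEL=mi; RANK=ma; MOD=ki


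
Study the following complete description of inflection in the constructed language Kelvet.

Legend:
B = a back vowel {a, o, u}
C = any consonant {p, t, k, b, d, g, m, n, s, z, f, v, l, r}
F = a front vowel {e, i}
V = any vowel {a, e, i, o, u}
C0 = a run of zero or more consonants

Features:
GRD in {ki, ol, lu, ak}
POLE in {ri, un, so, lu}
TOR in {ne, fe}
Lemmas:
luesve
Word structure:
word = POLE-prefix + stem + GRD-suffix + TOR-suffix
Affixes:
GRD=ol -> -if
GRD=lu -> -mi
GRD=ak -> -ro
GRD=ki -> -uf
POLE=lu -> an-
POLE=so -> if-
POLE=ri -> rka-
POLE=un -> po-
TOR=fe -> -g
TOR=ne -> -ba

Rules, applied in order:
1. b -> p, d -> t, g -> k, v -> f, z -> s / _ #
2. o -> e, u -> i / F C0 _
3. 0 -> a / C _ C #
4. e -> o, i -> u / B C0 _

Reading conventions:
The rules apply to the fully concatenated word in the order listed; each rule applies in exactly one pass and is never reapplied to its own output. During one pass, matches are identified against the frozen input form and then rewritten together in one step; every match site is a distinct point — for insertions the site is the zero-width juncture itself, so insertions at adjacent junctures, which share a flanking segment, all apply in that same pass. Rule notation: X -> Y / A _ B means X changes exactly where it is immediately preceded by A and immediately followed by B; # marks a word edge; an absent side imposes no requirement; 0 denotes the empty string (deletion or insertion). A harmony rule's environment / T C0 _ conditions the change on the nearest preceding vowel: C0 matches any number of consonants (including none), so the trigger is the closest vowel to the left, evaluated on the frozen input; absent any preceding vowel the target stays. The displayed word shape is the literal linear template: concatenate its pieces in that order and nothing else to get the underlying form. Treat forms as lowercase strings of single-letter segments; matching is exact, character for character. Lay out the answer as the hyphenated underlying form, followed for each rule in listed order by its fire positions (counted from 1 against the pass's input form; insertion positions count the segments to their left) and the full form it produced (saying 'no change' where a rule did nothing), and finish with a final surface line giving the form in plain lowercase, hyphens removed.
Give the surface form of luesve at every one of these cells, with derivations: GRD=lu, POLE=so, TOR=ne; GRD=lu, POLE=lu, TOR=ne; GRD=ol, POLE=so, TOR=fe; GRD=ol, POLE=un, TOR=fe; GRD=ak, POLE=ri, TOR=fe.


cell GRD=lu, POLE=so, TOR=ne:
underlying: if-luesve-mi-ba
1. b -> p, d -> t, g -> k, v -> f, z -> s / _ #: no change
2. o -> e, u -> i / F C0 _: fires at position(s) 4: ifliesvemiba
3. 0 -> a / C _ C #: no change
4. e -> o, i -> u / B C0 _: no change
surface: ifliesvemiba

cell GRD=lu, POLE=lu, TOR=ne:
underlying: an-luesve-mi-ba
1. b -> p, d -> t, g -> k, v -> f, z -> s / _ #: no change
2. o -> e, u -> i / F C0 _: no change
3. 0 -> a / C _ C #: no change
4. e -> o, i -> u / B C0 _: fires at position(s) 5: anluosvemiba
surface: anluosvemiba

cell GRD=ol, POLE=so, TOR=fe:
underlying: if-luesve-if-g
1. b -> p, d -> t, g -> k, v -> f, z -> s / _ #: fires at position(s) 11: ifluesveifk
2. o -> e, u -> i / F C0 _: fires at position(s) 4: ifliesveifk
3. 0 -> a / C _ C #: inserts after position(s) 10: ifliesveifak
4. e -> o, i -> u / B C0 _: no change
surface: ifliesveifak

cell GRD=ol, POLE=un, TOR=fe:
underlying: po-luesve-if-g
1. b -> p, d -> t, g -> k, v -> f, z -> s / _ #: fires at position(s) 11: poluesveifk
2. o -> e, u -> i / F C0 _: no change
3. 0 -> a / C _ C #: inserts after position(s) 10: poluesveifak
4. e -> o, i -> u / B C0 _: fires at position(s) 5: poluosveifak
surface: poluosveifak

cell GRD=ak, POLE=ri, TOR=fe:
underlying: rka-luesve-ro-g
1. b -> p, d -> t, g -> k, v -> f, z -> s / _ #: fires at position(s) 12: rkaluesverok
2. o -> e, u -> i / F C0 _: fires at position(s) 11: rkaluesverek
3. 0 -> a / C _ C #: no change
4. e -> o, i -> u / B C0 _: fires at position(s) 6: rkaluosverek
surface: rkaluosverek


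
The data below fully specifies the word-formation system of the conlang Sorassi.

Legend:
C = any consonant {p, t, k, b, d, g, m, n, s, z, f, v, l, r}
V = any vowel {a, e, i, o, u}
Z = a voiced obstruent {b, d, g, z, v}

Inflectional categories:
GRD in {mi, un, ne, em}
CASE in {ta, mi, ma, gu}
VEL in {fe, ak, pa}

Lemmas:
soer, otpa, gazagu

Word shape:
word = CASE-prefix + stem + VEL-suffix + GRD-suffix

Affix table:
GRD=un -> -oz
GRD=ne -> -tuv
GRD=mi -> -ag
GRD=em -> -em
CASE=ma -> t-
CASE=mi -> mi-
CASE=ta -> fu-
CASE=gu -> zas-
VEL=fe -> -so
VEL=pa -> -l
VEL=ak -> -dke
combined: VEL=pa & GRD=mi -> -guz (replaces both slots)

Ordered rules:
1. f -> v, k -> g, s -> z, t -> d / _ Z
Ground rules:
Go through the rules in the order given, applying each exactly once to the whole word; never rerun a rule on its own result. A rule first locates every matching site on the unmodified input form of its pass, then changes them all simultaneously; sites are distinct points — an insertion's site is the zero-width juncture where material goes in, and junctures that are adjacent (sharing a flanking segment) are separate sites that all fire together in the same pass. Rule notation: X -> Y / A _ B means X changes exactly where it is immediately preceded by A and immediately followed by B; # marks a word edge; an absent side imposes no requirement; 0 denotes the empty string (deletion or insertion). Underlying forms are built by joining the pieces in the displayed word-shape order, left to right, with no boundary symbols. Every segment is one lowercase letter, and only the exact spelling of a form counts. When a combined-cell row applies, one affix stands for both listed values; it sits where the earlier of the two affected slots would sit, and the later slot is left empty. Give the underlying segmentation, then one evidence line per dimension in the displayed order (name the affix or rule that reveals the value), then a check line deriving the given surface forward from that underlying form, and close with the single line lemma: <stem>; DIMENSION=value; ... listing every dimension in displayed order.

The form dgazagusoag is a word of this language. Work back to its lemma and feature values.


underlying: t-gazagu-so-ag
GRD=mi - signalled by the affix -ag
CASE=ma - signalled by the affix t-
VEL=fe - signalled by the affix -so
check: tgazagusoag -> dgazagusoag
lemma: gazagu; GRD=mi; CASE=ma; VEL=fe


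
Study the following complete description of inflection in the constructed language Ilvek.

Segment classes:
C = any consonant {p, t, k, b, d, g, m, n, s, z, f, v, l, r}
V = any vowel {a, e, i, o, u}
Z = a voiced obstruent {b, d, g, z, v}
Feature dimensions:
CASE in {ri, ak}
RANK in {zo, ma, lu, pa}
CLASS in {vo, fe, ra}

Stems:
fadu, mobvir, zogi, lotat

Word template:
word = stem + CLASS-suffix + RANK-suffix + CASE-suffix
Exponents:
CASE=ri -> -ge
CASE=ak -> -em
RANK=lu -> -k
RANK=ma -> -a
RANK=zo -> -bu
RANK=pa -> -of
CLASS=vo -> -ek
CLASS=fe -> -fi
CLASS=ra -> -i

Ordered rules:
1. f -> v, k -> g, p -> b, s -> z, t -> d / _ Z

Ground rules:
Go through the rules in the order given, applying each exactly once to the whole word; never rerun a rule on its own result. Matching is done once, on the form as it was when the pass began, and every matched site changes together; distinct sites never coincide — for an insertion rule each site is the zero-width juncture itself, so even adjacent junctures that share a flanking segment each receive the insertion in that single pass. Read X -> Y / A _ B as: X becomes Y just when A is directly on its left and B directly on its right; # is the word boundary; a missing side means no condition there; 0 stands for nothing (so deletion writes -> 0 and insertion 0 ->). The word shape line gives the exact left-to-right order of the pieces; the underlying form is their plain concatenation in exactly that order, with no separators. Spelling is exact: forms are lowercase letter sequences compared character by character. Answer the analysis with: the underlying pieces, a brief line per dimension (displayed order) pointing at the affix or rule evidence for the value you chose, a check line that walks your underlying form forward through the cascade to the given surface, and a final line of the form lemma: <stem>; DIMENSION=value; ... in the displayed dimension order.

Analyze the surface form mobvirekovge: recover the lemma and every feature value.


underlying: mobvir-ek-of-ge
CASE=ri - signalled by the affix -ge
RANK=pa - signalled by the affix -of
CLASS=vo - signalled by the affix -ek
check: mobvirekofge -> mobvirekovge
lemma: mobvir; CASE=ri; RANK=pa; CLASS=vo


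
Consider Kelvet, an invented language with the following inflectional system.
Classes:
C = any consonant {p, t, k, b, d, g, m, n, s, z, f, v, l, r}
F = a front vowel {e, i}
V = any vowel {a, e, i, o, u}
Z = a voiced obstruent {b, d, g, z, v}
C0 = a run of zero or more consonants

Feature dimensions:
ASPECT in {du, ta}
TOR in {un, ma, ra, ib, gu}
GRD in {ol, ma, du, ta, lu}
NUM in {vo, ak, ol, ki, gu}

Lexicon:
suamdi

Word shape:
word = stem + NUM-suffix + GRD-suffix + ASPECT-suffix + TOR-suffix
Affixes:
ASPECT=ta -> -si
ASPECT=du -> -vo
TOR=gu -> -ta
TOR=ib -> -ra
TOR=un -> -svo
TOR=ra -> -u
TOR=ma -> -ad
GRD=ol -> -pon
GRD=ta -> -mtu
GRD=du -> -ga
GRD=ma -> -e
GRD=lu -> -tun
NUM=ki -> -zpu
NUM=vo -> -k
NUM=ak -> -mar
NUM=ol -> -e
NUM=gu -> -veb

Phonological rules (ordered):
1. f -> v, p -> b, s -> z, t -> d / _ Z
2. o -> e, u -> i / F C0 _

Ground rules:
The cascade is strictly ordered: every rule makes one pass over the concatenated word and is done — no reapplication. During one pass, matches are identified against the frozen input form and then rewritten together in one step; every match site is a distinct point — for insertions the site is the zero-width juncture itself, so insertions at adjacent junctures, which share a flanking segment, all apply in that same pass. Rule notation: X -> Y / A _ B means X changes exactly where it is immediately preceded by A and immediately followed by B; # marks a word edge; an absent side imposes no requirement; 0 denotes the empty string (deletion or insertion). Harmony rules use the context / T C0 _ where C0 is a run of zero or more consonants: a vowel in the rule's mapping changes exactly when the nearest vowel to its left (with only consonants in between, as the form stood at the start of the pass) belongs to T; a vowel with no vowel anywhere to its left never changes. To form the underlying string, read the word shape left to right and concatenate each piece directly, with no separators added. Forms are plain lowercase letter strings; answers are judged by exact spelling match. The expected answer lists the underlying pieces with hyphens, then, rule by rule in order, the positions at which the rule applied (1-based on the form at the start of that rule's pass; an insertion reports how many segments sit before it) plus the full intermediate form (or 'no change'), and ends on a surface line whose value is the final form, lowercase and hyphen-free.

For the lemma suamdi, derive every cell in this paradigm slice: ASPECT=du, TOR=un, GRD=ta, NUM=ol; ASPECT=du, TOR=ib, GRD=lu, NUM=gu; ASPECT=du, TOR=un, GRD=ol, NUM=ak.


cell ASPECT=du, TOR=un, GRD=ta, NUM=ol:
underlying: suamdi-e-mtu-vo-svo
1. f -> v, p -> b, s -> z, t -> d / _ Z: fires at position(s) 13: suamdiemtuvozvo
2. o -> e, u -> i / F C0 _: fires at position(s) 10: suamdiemtivozvo
surface: suamdiemtivozvo

cell ASPECT=du, TOR=ib, GRD=lu, NUM=gu:
underlying: suamdi-veb-tun-vo-ra
1. f -> v, p -> b, s -> z, t -> d / _ Z: no change
2. o -> e, u -> i / F C0 _: fires at position(s) 11: suamdivebtinvora
surface: suamdivebtinvora

cell ASPECT=du, TOR=un, GRD=ol, NUM=ak:
underlying: suamdi-mar-pon-vo-svo
1. f -> v, p -> b, s -> z, t -> d / _ Z: fires at position(s) 15: suamdimarponvozvo
2. o -> e, u -> i / F C0 _: no change
surface: suamdimarponvozvo


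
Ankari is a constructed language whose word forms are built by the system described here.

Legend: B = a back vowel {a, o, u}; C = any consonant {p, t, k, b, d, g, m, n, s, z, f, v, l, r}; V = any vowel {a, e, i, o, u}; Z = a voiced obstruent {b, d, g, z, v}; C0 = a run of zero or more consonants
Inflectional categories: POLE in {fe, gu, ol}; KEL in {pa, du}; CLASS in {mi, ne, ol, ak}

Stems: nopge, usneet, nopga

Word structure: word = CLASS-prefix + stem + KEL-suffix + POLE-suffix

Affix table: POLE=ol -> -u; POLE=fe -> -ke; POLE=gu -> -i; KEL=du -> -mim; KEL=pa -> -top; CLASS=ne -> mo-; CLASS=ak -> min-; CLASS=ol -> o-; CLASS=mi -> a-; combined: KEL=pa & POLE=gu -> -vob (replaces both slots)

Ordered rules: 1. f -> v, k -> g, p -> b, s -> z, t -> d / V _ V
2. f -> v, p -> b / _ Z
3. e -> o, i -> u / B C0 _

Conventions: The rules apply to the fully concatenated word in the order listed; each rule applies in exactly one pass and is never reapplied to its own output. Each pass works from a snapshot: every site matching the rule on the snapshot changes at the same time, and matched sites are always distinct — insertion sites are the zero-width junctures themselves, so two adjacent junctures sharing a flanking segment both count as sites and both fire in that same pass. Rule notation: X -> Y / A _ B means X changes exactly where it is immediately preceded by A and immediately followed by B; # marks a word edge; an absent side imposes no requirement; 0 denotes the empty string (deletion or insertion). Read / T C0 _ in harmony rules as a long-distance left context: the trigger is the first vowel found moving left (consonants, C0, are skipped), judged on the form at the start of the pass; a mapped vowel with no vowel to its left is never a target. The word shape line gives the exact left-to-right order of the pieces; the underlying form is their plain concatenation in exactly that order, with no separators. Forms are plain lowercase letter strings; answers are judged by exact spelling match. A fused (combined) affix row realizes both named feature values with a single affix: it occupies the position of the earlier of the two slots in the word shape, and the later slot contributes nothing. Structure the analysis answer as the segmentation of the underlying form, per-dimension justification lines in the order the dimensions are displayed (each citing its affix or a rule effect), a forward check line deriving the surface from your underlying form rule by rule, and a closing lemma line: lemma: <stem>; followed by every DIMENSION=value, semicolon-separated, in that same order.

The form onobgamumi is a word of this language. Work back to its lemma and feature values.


underlying: o-nopga-mim-i
POLE=gu - signalled by the affix -i
KEL=du - signalled by the affix -mim
CLASS=ol - signalled by the affix o-
check: onopgamimi -> onopgamimi -> onobgamimi -> onobgamumi
lemma: nopga; POLE=gu; KEL=du; CLASS=ol


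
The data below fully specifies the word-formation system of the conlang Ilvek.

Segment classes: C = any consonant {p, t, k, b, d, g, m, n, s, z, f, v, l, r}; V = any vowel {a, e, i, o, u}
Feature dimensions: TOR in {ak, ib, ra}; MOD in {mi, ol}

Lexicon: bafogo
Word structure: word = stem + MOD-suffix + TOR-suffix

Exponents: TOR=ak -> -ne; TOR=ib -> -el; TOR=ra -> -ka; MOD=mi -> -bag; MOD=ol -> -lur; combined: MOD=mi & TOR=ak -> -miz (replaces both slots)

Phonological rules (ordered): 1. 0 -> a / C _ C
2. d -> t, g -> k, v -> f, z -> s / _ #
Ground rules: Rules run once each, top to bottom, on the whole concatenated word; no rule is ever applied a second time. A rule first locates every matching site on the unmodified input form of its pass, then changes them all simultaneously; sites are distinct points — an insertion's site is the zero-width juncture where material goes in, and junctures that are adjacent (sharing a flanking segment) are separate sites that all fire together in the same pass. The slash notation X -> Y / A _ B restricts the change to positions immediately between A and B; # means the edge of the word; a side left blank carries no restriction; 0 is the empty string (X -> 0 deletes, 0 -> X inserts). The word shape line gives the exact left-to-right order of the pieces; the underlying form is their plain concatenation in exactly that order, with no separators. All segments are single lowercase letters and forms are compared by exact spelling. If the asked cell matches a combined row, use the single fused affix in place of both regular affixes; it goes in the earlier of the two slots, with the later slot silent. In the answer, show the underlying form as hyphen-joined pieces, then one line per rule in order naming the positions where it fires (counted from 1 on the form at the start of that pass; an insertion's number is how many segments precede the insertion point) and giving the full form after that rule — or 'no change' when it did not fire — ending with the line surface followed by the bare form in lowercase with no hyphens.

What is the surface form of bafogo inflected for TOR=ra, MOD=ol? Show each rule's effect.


underlying: bafogo-lur-ka
1. 0 -> a / C _ C: inserts after position(s) 9: bafogoluraka
2. d -> t, g -> k, v -> f, z -> s / _ #: no change
surface: bafogoluraka
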